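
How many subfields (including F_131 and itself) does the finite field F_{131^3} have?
F_{131^3} has 2 subfields

The subfields of F_{p^n} are exactly the fields F_{p^d} for d | n (each is the fixed field of the unique index-d subgroup of Gal(F_{p^n}/F_p) ≅ Z/nZ). The divisors of n = 3 are {1, 3}, giving 2 subfields: F_{131^1}, F_{131^3}.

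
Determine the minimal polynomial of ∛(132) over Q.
m_α(x) = x^3 - 132

α satisfies α^3 = 132, so x^3 - 132 annihilates α. By the rational root test, a rational root p/q (in lowest terms) of x^3 - 132 would satisfy p^3 = 132 q^3, forcing q = 1 and p^3 = 132; but 132 is not a perfect cube, contradiction. A monic cubic over Q with no rational root is irreducible (any nontrivial factorization would include a linear factor). Hence x^3 - 132 is the minimal polynomial of α, and in particular [Q(α):Q] = 3.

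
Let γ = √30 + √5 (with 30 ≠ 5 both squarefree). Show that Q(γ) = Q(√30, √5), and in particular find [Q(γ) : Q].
[Q(γ) : Q] = 4 (equivalently, Q(γ) = Q(√30, √5))

Obviously Q(γ) ⊆ Q(√30, √5), and [Q(√30, √5):Q] = 4 (since 30, 5 are distinct squarefree integers > 1 with 150 not a perfect square). To show equality we compute the minimal polynomial of γ. From γ = √30 + √5: γ^2 = 30 + 2√(150) + 5 = 35 + 2√(150), so γ^2 - 35 = 2√(150); squaring, (γ^2 - 35)^2 = 4·150, i.e. γ^4 - 70γ^2 + 1225 - 600 = 0, i.e. γ^4 - 70γ^2 + 625 = 0. So γ is a root of x^4 - 70x^2 + 625. This polynomial is irreducible over Q: it has no rational root (each ±√30 ± √5 is irrational), and any factorization into two quadratics over Q would force √(150) ∈ Q (pairing opposite roots) or √30, √5 ∈ Q (other pairings), all impossible. Hence [Q(γ):Q] = 4 = [Q(√30, √5):Q], so Q(γ) = Q(√30, √5).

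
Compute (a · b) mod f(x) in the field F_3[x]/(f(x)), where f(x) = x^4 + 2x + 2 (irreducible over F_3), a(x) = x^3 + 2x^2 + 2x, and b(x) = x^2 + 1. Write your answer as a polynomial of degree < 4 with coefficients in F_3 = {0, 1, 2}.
a · b ≡ 2x + 2 (mod f(x))

Multiply in F_3[x]: a(x)·b(x) = (x^3 + 2x^2 + 2x)·(x^2 + 1) = x^5 + 2x^4 + 2x^2 + 2x. This has degree ≥ 4, so divide by f(x) over F_3: x^5 + 2x^4 + 2x^2 + 2x = (x + 2)·(x^4 + 2x + 2) + (2x + 2). Hence a·b ≡ 2x + 2 (mod f). (F_3[x]/(f) is a field with 3^4 = 81 elements since f is irreducible of degree 4.)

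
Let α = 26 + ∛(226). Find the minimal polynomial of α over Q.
m_α(x) = x^3 - 78x^2 + 2028x - 17802

Set β = α - 26 = ∛(226), so β^3 = 226. Then (α - 26)^3 - 226 = 0, i.e. α is a root of g(x) = (x - 26)^3 - 226 = x^3 - 78x^2 + 2028x - 17802. Since g(x) = h(x - 26) where h(x) = x^3 - 226, and h is irreducible over Q (because 226 is not a perfect cube, so h has no rational root, and a monic cubic with no rational root is irreducible), g is also irreducible (irreducibility is preserved under the substitution x → x - 26). Hence m_α(x) = x^3 - 78x^2 + 2028x - 17802.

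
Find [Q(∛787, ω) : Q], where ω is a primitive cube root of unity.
[Q(∛787, ω) : Q] = 6

[Q(∛787):Q] = 3 (min poly x^3 - 787, irreducible since 787 is not a perfect cube). [Q(ω):Q] = 2 (min poly x^2 + x + 1). Since Q(∛787) ⊂ R and ω ∉ R, we have ω ∉ Q(∛787), so x^2 + x + 1 remains irreducible over Q(∛787) and [Q(∛787, ω) : Q(∛787)] = 2. By the tower law, [Q(∛787, ω) : Q] = 3 · 2 = 6. (In fact Q(∛787, ω) is the splitting field of x^3 - 787 over Q.)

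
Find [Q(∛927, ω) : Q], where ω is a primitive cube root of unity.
[Q(∛927, ω) : Q] = 6

[Q(∛927):Q] = 3 (min poly x^3 - 927, irreducible since 927 is not a perfect cube). [Q(ω):Q] = 2 (min poly x^2 + x + 1). Since Q(∛927) ⊂ R and ω ∉ R, we have ω ∉ Q(∛927), so x^2 + x + 1 remains irreducible over Q(∛927) and [Q(∛927, ω) : Q(∛927)] = 2. By the tower law, [Q(∛927, ω) : Q] = 3 · 2 = 6. (In fact Q(∛927, ω) is the splitting field of x^3 - 927 over Q.)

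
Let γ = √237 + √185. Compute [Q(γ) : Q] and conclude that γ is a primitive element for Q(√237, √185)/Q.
[Q(γ) : Q] = 4 (equivalently, Q(γ) = Q(√237, √185))

Obviously Q(γ) ⊆ Q(√237, √185), and [Q(√237, √185):Q] = 4 (since 237, 185 are distinct squarefree integers > 1 with 43845 not a perfect square). To show equality we compute the minimal polynomial of γ. From γ = √237 + √185: γ^2 = 237 + 2√(43845) + 185 = 422 + 2√(43845), so γ^2 - 422 = 2√(43845); squaring, (γ^2 - 422)^2 = 4·43845, i.e. γ^4 - 844γ^2 + 178084 - 175380 = 0, i.e. γ^4 - 844γ^2 + 2704 = 0. So γ is a root of x^4 - 844x^2 + 2704. This polynomial is irreducible over Q: it has no rational root (each ±√237 ± √185 is irrational), and any factorization into two quadratics over Q would force √(43845) ∈ Q (pairing opposite roots) or √237, √185 ∈ Q (other pairings), all impossible. Hence [Q(γ):Q] = 4 = [Q(√237, √185):Q], so Q(γ) = Q(√237, √185).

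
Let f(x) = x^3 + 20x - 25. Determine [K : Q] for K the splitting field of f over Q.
[K : Q] = 6

By the rational root test, any rational root of the monic integer polynomial f(x) = x^3 + 20x - 25 must be an integer dividing the constant term -25, i.e. one of ±{1, 5, 25}. Evaluating: f(1) = -4, f(-1) = -46, f(5) = 200, f(-5) = -250, f(25) = 16100, f(-25) = -16150; none is 0, so f has no rational root and is therefore irreducible over Q (a cubic with no linear factor over a field is irreducible). For an irreducible cubic, the Galois group is A_3 or S_3 according as the discriminant disc(f) = -4a^3 - 27b^2 = -4·(20)^3 - 27·(-25)^2 = -48875 is or is not a square in Q. Here disc(f) = -48875 is not a perfect square in Q, so the Galois group of f over Q is not contained in A_3 and must be all of S_3. The splitting field has degree |S_3| = 6 over Q, so [K : Q] = 6.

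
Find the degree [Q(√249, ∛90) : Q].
[Q(√249, ∛90) : Q] = 6

Let L = Q(√249, ∛90). Since Q(√249) ⊂ L and [Q(√249):Q] = 2, the tower law gives 2 | [L:Q]. Likewise Q(∛90) ⊂ L with [Q(∛90):Q] = 3 (because 90 is not a perfect cube), so 3 | [L:Q]. As gcd(2,3) = 1, [L:Q] is divisible by 6. Conversely L is generated over Q by √249 and ∛90, so [L:Q] ≤ 2·3 = 6. Therefore [Q(√249, ∛90) : Q] = 6.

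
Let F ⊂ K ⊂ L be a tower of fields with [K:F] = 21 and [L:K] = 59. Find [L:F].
[L:F] = 1239

The tower law says that for any tower of field extensions F ⊂ K ⊂ L with finite degrees, [L:F] = [L:K] · [K:F]. Here this gives [L:F] = 59 · 21 = 1239.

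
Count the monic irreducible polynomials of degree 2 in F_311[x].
There are 48205 monic irreducible polynomials of degree 2 over F_311

Each element of F_{311^2} that lies in no proper subfield is a root of exactly one monic irreducible of degree 2 over F_311, and each such polynomial has 2 distinct roots in F_{311^2}. By Möbius inversion the count is N_311(2) = (1/2) Σ_{d|2} μ(2/d) · 311^d = (1/2)(μ(2)·311^1 + μ(1)·311^2) = 96410/2 = 48205.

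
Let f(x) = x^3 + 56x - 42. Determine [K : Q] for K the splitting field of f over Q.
[K : Q] = 6

By the rational root test, any rational root of the monic integer polynomial f(x) = x^3 + 56x - 42 must be an integer dividing the constant term -42, i.e. one of ±{1, 2, 3, 6, 7, 14, 21, 42}. Evaluating: f(1) = 15, f(-1) = -99, f(2) = 78, f(-2) = -162, f(3) = 153, f(-3) = -237, f(6) = 510, f(-6) = -594, f(7) = 693, f(-7) = -777, f(14) = 3486, f(-14) = -3570, f(21) = 10395, f(-21) = -10479, f(42) = 76398, f(-42) = -76482; none is 0, so f has no rational root and is therefore irreducible over Q (a cubic with no linear factor over a field is irreducible). For an irreducible cubic, the Galois group is A_3 or S_3 according as the discriminant disc(f) = -4a^3 - 27b^2 = -4·(56)^3 - 27·(-42)^2 = -750092 is or is not a square in Q. Here disc(f) = -750092 is not a perfect square in Q, so the Galois group of f over Q is not contained in A_3 and must be all of S_3. The splitting field has degree |S_3| = 6 over Q, so [K : Q] = 6.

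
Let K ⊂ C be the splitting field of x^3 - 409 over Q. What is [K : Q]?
[K : Q] = 6

The roots of x^3 - 409 are ∛409, ω∛409, ω^2∛409 where ω = e^(2πi/3) is a primitive cube root of unity, so K = Q(∛409, ω). Now [Q(∛409):Q] = 3 (since 409 is not a perfect cube, x^3 - 409 is irreducible) and [Q(ω):Q] = 2. Both 2 and 3 divide [K:Q], and [K:Q] ≤ 3·2 = 6, so [K:Q] = 6. (Equivalently: Q(∛409) ⊂ R but ω ∉ R, so [K : Q(∛409)] = 2.)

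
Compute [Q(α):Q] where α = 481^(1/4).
[Q(α):Q] = 4

α is a root of x^4 - 481. By Eisenstein's criterion at the prime p = 13 (which divides the constant term 481 but p^2 = 169 does not, since 481 is squarefree), x^4 - 481 is irreducible over Q. Hence [Q(α):Q] = 4.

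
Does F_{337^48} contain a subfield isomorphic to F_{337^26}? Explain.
No: F_{337^26} is not a subfield of F_{337^48}

F_{p^m} embeds in F_{p^n} iff m | n. Here 26 ∤ 48 (since 48 = 1·26 + 22 with remainder 22 ≠ 0), so F_{337^26} is not a subfield of F_{337^48}. Equivalently: if it were, the tower law would give 26 = [F_{337^26}:F_337] dividing [F_{337^48}:F_337] = 48, contradiction.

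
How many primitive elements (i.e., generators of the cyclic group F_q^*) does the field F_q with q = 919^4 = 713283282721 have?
There are φ(713283282720) = 163499212800 primitive elements

F_q^* is cyclic of order q - 1 = 713283282720. A cyclic group of order m has exactly φ(m) generators. Here m = 713283282720 = 2^5 · 3^3 · 5 · 17 · 23 · 37 · 101 · 113, so the number of primitive elements is φ(713283282720) = 163499212800.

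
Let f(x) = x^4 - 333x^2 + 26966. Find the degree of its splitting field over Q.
[K : Q] = 4

Solving the quadratic in x^2: x^2 = (333 ± √(333^2 - 4·26966))/2 = (333 ± √3025)/2 = (333 ± 55)/2, giving x^2 = 194 or x^2 = 139. So f(x) = (x^2 - 194)(x^2 - 139) and the roots of f are ±√194, ±√139. Hence the splitting field is K = Q(√194, √139). Since 194 and 139 are distinct squarefree integers > 1, their product 26966 is not a perfect square, so √139 ∉ Q(√194). By the tower law [K:Q] = [Q(√194,√139):Q(√194)] · [Q(√194):Q] = 2 · 2 = 4.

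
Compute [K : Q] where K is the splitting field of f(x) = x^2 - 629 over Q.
[K : Q] = 2

f(x) = x^2 - 629 factors as (x - √629)(x + √629). The splitting field is K = Q(√629). Since 629 is squarefree and > 1, it is not a perfect square, so x^2 - 629 is irreducible over Q and [Q(√629) : Q] = 2. Hence [K : Q] = 2.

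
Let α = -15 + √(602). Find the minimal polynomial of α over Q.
m_α(x) = x^2 + 30x - 377

From α + 15 = √(602), squaring gives (α + 15)^2 = 602, i.e. α^2 + 30α + 225 = 602, so α^2 + 30α - 377 = 0. The discriminant of x^2 + 30x - 377 is (30)^2 - 4·(-377) = 900 + 1508 = 2408, and 4·(602) is not a perfect square in Q since 602 is squarefree and ≠ 1. Hence x^2 + 30x - 377 is irreducible over Q and is the minimal polynomial of α.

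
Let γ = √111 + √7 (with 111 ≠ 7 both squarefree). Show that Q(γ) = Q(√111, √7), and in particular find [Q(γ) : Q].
[Q(γ) : Q] = 4 (equivalently, Q(γ) = Q(√111, √7))

Obviously Q(γ) ⊆ Q(√111, √7), and [Q(√111, √7):Q] = 4 (since 111, 7 are distinct squarefree integers > 1 with 777 not a perfect square). To show equality we compute the minimal polynomial of γ. From γ = √111 + √7: γ^2 = 111 + 2√(777) + 7 = 118 + 2√(777), so γ^2 - 118 = 2√(777); squaring, (γ^2 - 118)^2 = 4·777, i.e. γ^4 - 236γ^2 + 13924 - 3108 = 0, i.e. γ^4 - 236γ^2 + 10816 = 0. So γ is a root of x^4 - 236x^2 + 10816. This polynomial is irreducible over Q: it has no rational root (each ±√111 ± √7 is irrational), and any factorization into two quadratics over Q would force √(777) ∈ Q (pairing opposite roots) or √111, √7 ∈ Q (other pairings), all impossible. Hence [Q(γ):Q] = 4 = [Q(√111, √7):Q], so Q(γ) = Q(√111, √7).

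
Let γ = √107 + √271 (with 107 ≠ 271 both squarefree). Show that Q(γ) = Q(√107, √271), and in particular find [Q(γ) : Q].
[Q(γ) : Q] = 4 (equivalently, Q(γ) = Q(√107, √271))

Obviously Q(γ) ⊆ Q(√107, √271), and [Q(√107, √271):Q] = 4 (since 107, 271 are distinct squarefree integers > 1 with 28997 not a perfect square). To show equality we compute the minimal polynomial of γ. From γ = √107 + √271: γ^2 = 107 + 2√(28997) + 271 = 378 + 2√(28997), so γ^2 - 378 = 2√(28997); squaring, (γ^2 - 378)^2 = 4·28997, i.e. γ^4 - 756γ^2 + 142884 - 115988 = 0, i.e. γ^4 - 756γ^2 + 26896 = 0. So γ is a root of x^4 - 756x^2 + 26896. This polynomial is irreducible over Q: it has no rational root (each ±√107 ± √271 is irrational), and any factorization into two quadratics over Q would force √(28997) ∈ Q (pairing opposite roots) or √107, √271 ∈ Q (other pairings), all impossible. Hence [Q(γ):Q] = 4 = [Q(√107, √271):Q], so Q(γ) = Q(√107, √271).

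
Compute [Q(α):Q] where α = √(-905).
[Q(α):Q] = 2

[Q(α):Q] equals the degree of the minimal polynomial of α. Here α^2 = -905 and x^2 + 905 is irreducible (d = -905 is squarefree, ≠ 1, hence not a square), so deg(m_α) = 2. Thus [Q(α):Q] = 2.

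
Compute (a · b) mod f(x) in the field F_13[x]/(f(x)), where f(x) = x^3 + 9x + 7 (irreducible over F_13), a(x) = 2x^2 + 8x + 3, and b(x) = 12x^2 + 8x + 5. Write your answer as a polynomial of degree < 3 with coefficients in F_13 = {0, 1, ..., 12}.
a · b ≡ 11x^2 + 6x + 11 (mod f(x))

Multiply in F_13[x]: a(x)·b(x) = (2x^2 + 8x + 3)·(12x^2 + 8x + 5) = 11x^4 + 8x^3 + 6x^2 + 12x + 2. This has degree ≥ 3, so divide by f(x) over F_13: 11x^4 + 8x^3 + 6x^2 + 12x + 2 = (11x + 8)·(x^3 + 9x + 7) + (11x^2 + 6x + 11). Hence a·b ≡ 11x^2 + 6x + 11 (mod f). (F_13[x]/(f) is a field with 13^3 = 2197 elements since f is irreducible of degree 3.)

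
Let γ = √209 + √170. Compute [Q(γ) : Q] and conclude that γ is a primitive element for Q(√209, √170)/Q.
[Q(γ) : Q] = 4 (equivalently, Q(γ) = Q(√209, √170))

Obviously Q(γ) ⊆ Q(√209, √170), and [Q(√209, √170):Q] = 4 (since 209, 170 are distinct squarefree integers > 1 with 35530 not a perfect square). To show equality we compute the minimal polynomial of γ. From γ = √209 + √170: γ^2 = 209 + 2√(35530) + 170 = 379 + 2√(35530), so γ^2 - 379 = 2√(35530); squaring, (γ^2 - 379)^2 = 4·35530, i.e. γ^4 - 758γ^2 + 143641 - 142120 = 0, i.e. γ^4 - 758γ^2 + 1521 = 0. So γ is a root of x^4 - 758x^2 + 1521. This polynomial is irreducible over Q: it has no rational root (each ±√209 ± √170 is irrational), and any factorization into two quadratics over Q would force √(35530) ∈ Q (pairing opposite roots) or √209, √170 ∈ Q (other pairings), all impossible. Hence [Q(γ):Q] = 4 = [Q(√209, √170):Q], so Q(γ) = Q(√209, √170).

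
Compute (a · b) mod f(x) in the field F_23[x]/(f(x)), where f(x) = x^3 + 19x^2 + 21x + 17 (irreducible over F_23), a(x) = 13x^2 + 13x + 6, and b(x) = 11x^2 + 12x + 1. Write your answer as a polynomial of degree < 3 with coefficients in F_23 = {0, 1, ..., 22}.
a · b ≡ 3x^2 + 17x + 11 (mod f(x))

Multiply in F_23[x]: a(x)·b(x) = (13x^2 + 13x + 6)·(11x^2 + 12x + 1) = 5x^4 + 5x^2 + 16x + 6. This has degree ≥ 3, so divide by f(x) over F_23: 5x^4 + 5x^2 + 16x + 6 = (5x + 20)·(x^3 + 19x^2 + 21x + 17) + (3x^2 + 17x + 11). Hence a·b ≡ 3x^2 + 17x + 11 (mod f). (F_23[x]/(f) is a field with 23^3 = 12167 elements since f is irreducible of degree 3.)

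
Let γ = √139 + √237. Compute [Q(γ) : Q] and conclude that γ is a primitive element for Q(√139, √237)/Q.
[Q(γ) : Q] = 4 (equivalently, Q(γ) = Q(√139, √237))

Obviously Q(γ) ⊆ Q(√139, √237), and [Q(√139, √237):Q] = 4 (since 139, 237 are distinct squarefree integers > 1 with 32943 not a perfect square). To show equality we compute the minimal polynomial of γ. From γ = √139 + √237: γ^2 = 139 + 2√(32943) + 237 = 376 + 2√(32943), so γ^2 - 376 = 2√(32943); squaring, (γ^2 - 376)^2 = 4·32943, i.e. γ^4 - 752γ^2 + 141376 - 131772 = 0, i.e. γ^4 - 752γ^2 + 9604 = 0. So γ is a root of x^4 - 752x^2 + 9604. This polynomial is irreducible over Q: it has no rational root (each ±√139 ± √237 is irrational), and any factorization into two quadratics over Q would force √(32943) ∈ Q (pairing opposite roots) or √139, √237 ∈ Q (other pairings), all impossible. Hence [Q(γ):Q] = 4 = [Q(√139, √237):Q], so Q(γ) = Q(√139, √237).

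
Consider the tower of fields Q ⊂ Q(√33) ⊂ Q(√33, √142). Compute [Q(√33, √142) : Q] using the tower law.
[Q(√33, √142) : Q] = 4

[Q(√33):Q] = 2 (min poly x^2 - 33, irreducible since 33 is squarefree > 1). For the top step, suppose √142 ∈ Q(√33), say √142 = c + d√33 with c, d ∈ Q. Squaring: 142 = c^2 + 33d^2 + 2cd√33. Since √33 ∉ Q this forces 2cd = 0. If d = 0 then √142 = c ∈ Q, contradicting 142 squarefree > 1. If c = 0 then 142 = 33d^2, so 33·142 = (33d)^2 is a perfect square in Q — but 33·142 = 4686 is not a perfect square (since 33 and 142 are distinct squarefree integers). Contradiction. Hence √142 ∉ Q(√33), so x^2 - 142 stays irreducible over Q(√33) and [Q(√33, √142) : Q(√33)] = 2. By the tower law, [Q(√33, √142) : Q] = 2 · 2 = 4.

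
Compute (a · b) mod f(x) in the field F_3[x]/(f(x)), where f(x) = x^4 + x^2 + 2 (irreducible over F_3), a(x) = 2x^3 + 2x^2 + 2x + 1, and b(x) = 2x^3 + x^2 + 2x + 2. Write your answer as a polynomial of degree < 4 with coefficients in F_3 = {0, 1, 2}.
a · b ≡ x^2 + 2 (mod f(x))

Multiply in F_3[x]: a(x)·b(x) = (2x^3 + 2x^2 + 2x + 1)·(2x^3 + x^2 + 2x + 2) = x^6 + x^4 + 2. This has degree ≥ 4, so divide by f(x) over F_3: x^6 + x^4 + 2 = (x^2)·(x^4 + x^2 + 2) + (x^2 + 2). Hence a·b ≡ x^2 + 2 (mod f). (F_3[x]/(f) is a field with 3^4 = 81 elements since f is irreducible of degree 4.)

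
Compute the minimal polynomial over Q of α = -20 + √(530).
m_α(x) = x^2 + 40x - 130

From α + 20 = √(530), squaring gives (α + 20)^2 = 530, i.e. α^2 + 40α + 400 = 530, so α^2 + 40α - 130 = 0. The discriminant of x^2 + 40x - 130 is (40)^2 - 4·(-130) = 1600 + 520 = 2120, and 4·(530) is not a perfect square in Q since 530 is squarefree and ≠ 1. Hence x^2 + 40x - 130 is irreducible over Q and is the minimal polynomial of α.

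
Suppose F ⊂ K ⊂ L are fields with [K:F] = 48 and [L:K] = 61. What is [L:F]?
[L:F] = 2928

The tower law says that for any tower of field extensions F ⊂ K ⊂ L with finite degrees, [L:F] = [L:K] · [K:F]. Here this gives [L:F] = 61 · 48 = 2928.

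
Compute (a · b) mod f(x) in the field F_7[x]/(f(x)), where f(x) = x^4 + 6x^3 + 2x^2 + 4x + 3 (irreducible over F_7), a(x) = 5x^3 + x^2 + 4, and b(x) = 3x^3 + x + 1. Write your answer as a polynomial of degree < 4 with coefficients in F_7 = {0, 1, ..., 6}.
a · b ≡ 6x^3 + 3x^2 + 6x + 4 (mod f(x))

Multiply in F_7[x]: a(x)·b(x) = (5x^3 + x^2 + 4)·(3x^3 + x + 1) = x^6 + 3x^5 + 5x^4 + 4x^3 + x^2 + 4x + 4. This has degree ≥ 4, so divide by f(x) over F_7: x^6 + 3x^5 + 5x^4 + 4x^3 + x^2 + 4x + 4 = (x^2 + 4x)·(x^4 + 6x^3 + 2x^2 + 4x + 3) + (6x^3 + 3x^2 + 6x + 4). Hence a·b ≡ 6x^3 + 3x^2 + 6x + 4 (mod f). (F_7[x]/(f) is a field with 7^4 = 2401 elements since f is irreducible of degree 4.)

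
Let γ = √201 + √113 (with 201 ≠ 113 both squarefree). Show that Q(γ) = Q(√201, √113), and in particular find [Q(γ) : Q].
[Q(γ) : Q] = 4 (equivalently, Q(γ) = Q(√201, √113))

Obviously Q(γ) ⊆ Q(√201, √113), and [Q(√201, √113):Q] = 4 (since 201, 113 are distinct squarefree integers > 1 with 22713 not a perfect square). To show equality we compute the minimal polynomial of γ. From γ = √201 + √113: γ^2 = 201 + 2√(22713) + 113 = 314 + 2√(22713), so γ^2 - 314 = 2√(22713); squaring, (γ^2 - 314)^2 = 4·22713, i.e. γ^4 - 628γ^2 + 98596 - 90852 = 0, i.e. γ^4 - 628γ^2 + 7744 = 0. So γ is a root of x^4 - 628x^2 + 7744. This polynomial is irreducible over Q: it has no rational root (each ±√201 ± √113 is irrational), and any factorization into two quadratics over Q would force √(22713) ∈ Q (pairing opposite roots) or √201, √113 ∈ Q (other pairings), all impossible. Hence [Q(γ):Q] = 4 = [Q(√201, √113):Q], so Q(γ) = Q(√201, √113).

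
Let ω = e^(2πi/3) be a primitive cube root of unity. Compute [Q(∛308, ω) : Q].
[Q(∛308, ω) : Q] = 6

[Q(∛308):Q] = 3 (min poly x^3 - 308, irreducible since 308 is not a perfect cube). [Q(ω):Q] = 2 (min poly x^2 + x + 1). Since Q(∛308) ⊂ R and ω ∉ R, we have ω ∉ Q(∛308), so x^2 + x + 1 remains irreducible over Q(∛308) and [Q(∛308, ω) : Q(∛308)] = 2. By the tower law, [Q(∛308, ω) : Q] = 3 · 2 = 6. (In fact Q(∛308, ω) is the splitting field of x^3 - 308 over Q.)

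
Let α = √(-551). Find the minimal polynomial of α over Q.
m_α(x) = x^2 + 551

α satisfies α^2 + 551 = 0, so x^2 + 551 annihilates α. Since d = -551 is squarefree and ≠ 1, it is not a perfect square in Q, so x^2 + 551 has no rational root and is therefore irreducible over Q (a degree-2 polynomial over a field is irreducible iff it has no root). Hence m_α(x) = x^2 + 551.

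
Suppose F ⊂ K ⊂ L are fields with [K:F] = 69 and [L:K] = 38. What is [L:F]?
[L:F] = 2622

The tower law says that for any tower of field extensions F ⊂ K ⊂ L with finite degrees, [L:F] = [L:K] · [K:F]. Here this gives [L:F] = 38 · 69 = 2622.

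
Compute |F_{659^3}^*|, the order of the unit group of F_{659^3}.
|F_{659^3}^*| = 286191178

F_{659^3} has 659^3 = 286191179 elements; its multiplicative group consists of all nonzero elements, so |F_{659^3}^*| = 286191179 - 1 = 286191178. (It is cyclic since any finite subgroup of the multiplicative group of a field is cyclic.)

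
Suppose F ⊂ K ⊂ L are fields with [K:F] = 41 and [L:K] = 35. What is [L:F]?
[L:F] = 1435

The tower law says that for any tower of field extensions F ⊂ K ⊂ L with finite degrees, [L:F] = [L:K] · [K:F]. Here this gives [L:F] = 35 · 41 = 1435.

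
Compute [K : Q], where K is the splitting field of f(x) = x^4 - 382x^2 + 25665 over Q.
[K : Q] = 4

Solving the quadratic in x^2: x^2 = (382 ± √(382^2 - 4·25665))/2 = (382 ± √43264)/2 = (382 ± 208)/2, giving x^2 = 87 or x^2 = 295. So f(x) = (x^2 - 87)(x^2 - 295) and the roots of f are ±√87, ±√295. Hence the splitting field is K = Q(√87, √295). Since 87 and 295 are distinct squarefree integers > 1, their product 25665 is not a perfect square, so √295 ∉ Q(√87). By the tower law [K:Q] = [Q(√87,√295):Q(√87)] · [Q(√87):Q] = 2 · 2 = 4.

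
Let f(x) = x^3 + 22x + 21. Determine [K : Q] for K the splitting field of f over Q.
[K : Q] = 6

By the rational root test, any rational root of the monic integer polynomial f(x) = x^3 + 22x + 21 must be an integer dividing the constant term 21, i.e. one of ±{1, 3, 7, 21}. Evaluating: f(1) = 44, f(-1) = -2, f(3) = 114, f(-3) = -72, f(7) = 518, f(-7) = -476, f(21) = 9744, f(-21) = -9702; none is 0, so f has no rational root and is therefore irreducible over Q (a cubic with no linear factor over a field is irreducible). For an irreducible cubic, the Galois group is A_3 or S_3 according as the discriminant disc(f) = -4a^3 - 27b^2 = -4·(22)^3 - 27·(21)^2 = -54499 is or is not a square in Q. Here disc(f) = -54499 is not a perfect square in Q, so the Galois group of f over Q is not contained in A_3 and must be all of S_3. The splitting field has degree |S_3| = 6 over Q, so [K : Q] = 6.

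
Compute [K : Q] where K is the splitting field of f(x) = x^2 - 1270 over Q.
[K : Q] = 2

f(x) = x^2 - 1270 factors as (x - √1270)(x + √1270). The splitting field is K = Q(√1270). Since 1270 is squarefree and > 1, it is not a perfect square, so x^2 - 1270 is irreducible over Q and [Q(√1270) : Q] = 2. Hence [K : Q] = 2.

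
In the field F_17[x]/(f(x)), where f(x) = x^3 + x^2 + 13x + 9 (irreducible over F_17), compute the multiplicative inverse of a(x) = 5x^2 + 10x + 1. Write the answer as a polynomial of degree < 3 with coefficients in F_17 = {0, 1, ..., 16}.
a(x)^(-1) ≡ 15x^2 + 2x + 1 (mod f(x))

Since f is irreducible over F_17, F_17[x]/(f) is a field and a(x) ≠ 0 has an inverse. Apply the extended Euclidean algorithm to f(x) and a(x) in F_17[x]: f(x) = (7x + 10)·a(x) + (8x + 16);  a(x) = (7x)·(8x + 16) + (1). The last nonzero remainder is the constant 1 = gcd(f, a) in F_17. Back-substituting through the division chain expresses 1 = s(x)·a(x) + t(x)·f(x) with s(x) ≡ 15x^2 + 2x + 1 (mod f), so a(x)^(-1) ≡ s(x) = 15x^2 + 2x + 1 (mod f). Check: (5x^2 + 10x + 1)·(15x^2 + 2x + 1) = 7x^4 + 7x^3 + 6x^2 + 12x + 1 ≡ 1 (mod x^3 + x^2 + 13x + 9).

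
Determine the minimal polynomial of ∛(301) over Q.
m_α(x) = x^3 - 301

α satisfies α^3 = 301, so x^3 - 301 annihilates α. By the rational root test, a rational root p/q (in lowest terms) of x^3 - 301 would satisfy p^3 = 301 q^3, forcing q = 1 and p^3 = 301; but 301 is not a perfect cube, contradiction. A monic cubic over Q with no rational root is irreducible (any nontrivial factorization would include a linear factor). Hence x^3 - 301 is the minimal polynomial of α, and in particular [Q(α):Q] = 3.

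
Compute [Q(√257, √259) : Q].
[Q(√257, √259) : Q] = 4

[Q(√257):Q] = 2 (min poly x^2 - 257, irreducible since 257 is squarefree > 1). For the top step, suppose √259 ∈ Q(√257), say √259 = c + d√257 with c, d ∈ Q. Squaring: 259 = c^2 + 257d^2 + 2cd√257. Since √257 ∉ Q this forces 2cd = 0. If d = 0 then √259 = c ∈ Q, contradicting 259 squarefree > 1. If c = 0 then 259 = 257d^2, so 257·259 = (257d)^2 is a perfect square in Q — but 257·259 = 66563 is not a perfect square (since 257 and 259 are distinct squarefree integers). Contradiction. Hence √259 ∉ Q(√257), so x^2 - 259 stays irreducible over Q(√257) and [Q(√257, √259) : Q(√257)] = 2. By the tower law, [Q(√257, √259) : Q] = 2 · 2 = 4.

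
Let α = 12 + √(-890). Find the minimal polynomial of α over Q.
m_α(x) = x^2 - 24x + 1034

From α - 12 = √(-890), squaring gives (α - 12)^2 = -890, i.e. α^2 - 24α + 144 = -890, so α^2 - 24α + 1034 = 0. The discriminant of x^2 - 24x + 1034 is (-24)^2 - 4·(1034) = 576 - 4136 = -3560, and 4·(-890) is not a perfect square in Q since -890 is squarefree and ≠ 1. Hence x^2 - 24x + 1034 is irreducible over Q and is the minimal polynomial of α.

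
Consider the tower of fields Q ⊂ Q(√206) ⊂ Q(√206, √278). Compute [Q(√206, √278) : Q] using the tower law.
[Q(√206, √278) : Q] = 4

[Q(√206):Q] = 2 (min poly x^2 - 206, irreducible since 206 is squarefree > 1). For the top step, suppose √278 ∈ Q(√206), say √278 = c + d√206 with c, d ∈ Q. Squaring: 278 = c^2 + 206d^2 + 2cd√206. Since √206 ∉ Q this forces 2cd = 0. If d = 0 then √278 = c ∈ Q, contradicting 278 squarefree > 1. If c = 0 then 278 = 206d^2, so 206·278 = (206d)^2 is a perfect square in Q — but 206·278 = 57268 is not a perfect square (since 206 and 278 are distinct squarefree integers). Contradiction. Hence √278 ∉ Q(√206), so x^2 - 278 stays irreducible over Q(√206) and [Q(√206, √278) : Q(√206)] = 2. By the tower law, [Q(√206, √278) : Q] = 2 · 2 = 4.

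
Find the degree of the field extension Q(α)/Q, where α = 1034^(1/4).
[Q(α):Q] = 4

α is a root of x^4 - 1034. By Eisenstein's criterion at the prime p = 2 (which divides the constant term 1034 but p^2 = 4 does not, since 1034 is squarefree), x^4 - 1034 is irreducible over Q. Hence [Q(α):Q] = 4.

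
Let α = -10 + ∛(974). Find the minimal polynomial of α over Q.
m_α(x) = x^3 + 30x^2 + 300x + 26

Set β = α + 10 = ∛(974), so β^3 = 974. Then (α + 10)^3 - 974 = 0, i.e. α is a root of g(x) = (x + 10)^3 - 974 = x^3 + 30x^2 + 300x + 26. Since g(x) = h(x + 10) where h(x) = x^3 - 974, and h is irreducible over Q (because 974 is not a perfect cube, so h has no rational root, and a monic cubic with no rational root is irreducible), g is also irreducible (irreducibility is preserved under the substitution x → x + 10). Hence m_α(x) = x^3 + 30x^2 + 300x + 26.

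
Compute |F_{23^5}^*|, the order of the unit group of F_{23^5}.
|F_{23^5}^*| = 6436342

F_{23^5} has 23^5 = 6436343 elements; its multiplicative group consists of all nonzero elements, so |F_{23^5}^*| = 6436343 - 1 = 6436342. (It is cyclic since any finite subgroup of the multiplicative group of a field is cyclic.)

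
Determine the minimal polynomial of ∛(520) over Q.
m_α(x) = x^3 - 520

α satisfies α^3 = 520, so x^3 - 520 annihilates α. By the rational root test, a rational root p/q (in lowest terms) of x^3 - 520 would satisfy p^3 = 520 q^3, forcing q = 1 and p^3 = 520; but 520 is not a perfect cube, contradiction. A monic cubic over Q with no rational root is irreducible (any nontrivial factorization would include a linear factor). Hence x^3 - 520 is the minimal polynomial of α, and in particular [Q(α):Q] = 3.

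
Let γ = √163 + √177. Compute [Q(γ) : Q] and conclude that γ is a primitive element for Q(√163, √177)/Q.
[Q(γ) : Q] = 4 (equivalently, Q(γ) = Q(√163, √177))

Obviously Q(γ) ⊆ Q(√163, √177), and [Q(√163, √177):Q] = 4 (since 163, 177 are distinct squarefree integers > 1 with 28851 not a perfect square). To show equality we compute the minimal polynomial of γ. From γ = √163 + √177: γ^2 = 163 + 2√(28851) + 177 = 340 + 2√(28851), so γ^2 - 340 = 2√(28851); squaring, (γ^2 - 340)^2 = 4·28851, i.e. γ^4 - 680γ^2 + 115600 - 115404 = 0, i.e. γ^4 - 680γ^2 + 196 = 0. So γ is a root of x^4 - 680x^2 + 196. This polynomial is irreducible over Q: it has no rational root (each ±√163 ± √177 is irrational), and any factorization into two quadratics over Q would force √(28851) ∈ Q (pairing opposite roots) or √163, √177 ∈ Q (other pairings), all impossible. Hence [Q(γ):Q] = 4 = [Q(√163, √177):Q], so Q(γ) = Q(√163, √177).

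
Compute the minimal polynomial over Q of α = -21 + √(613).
m_α(x) = x^2 + 42x - 172

From α + 21 = √(613), squaring gives (α + 21)^2 = 613, i.e. α^2 + 42α + 441 = 613, so α^2 + 42α - 172 = 0. The discriminant of x^2 + 42x - 172 is (42)^2 - 4·(-172) = 1764 + 688 = 2452, and 4·(613) is not a perfect square in Q since 613 is squarefree and ≠ 1. Hence x^2 + 42x - 172 is irreducible over Q and is the minimal polynomial of α.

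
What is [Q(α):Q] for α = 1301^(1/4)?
[Q(α):Q] = 4

α is a root of x^4 - 1301. By Eisenstein's criterion at the prime p = 1301 (which divides the constant term 1301 but p^2 = 1692601 does not, since 1301 is squarefree), x^4 - 1301 is irreducible over Q. Hence [Q(α):Q] = 4.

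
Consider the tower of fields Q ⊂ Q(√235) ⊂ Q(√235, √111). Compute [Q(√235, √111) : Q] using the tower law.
[Q(√235, √111) : Q] = 4

[Q(√235):Q] = 2 (min poly x^2 - 235, irreducible since 235 is squarefree > 1). For the top step, suppose √111 ∈ Q(√235), say √111 = c + d√235 with c, d ∈ Q. Squaring: 111 = c^2 + 235d^2 + 2cd√235. Since √235 ∉ Q this forces 2cd = 0. If d = 0 then √111 = c ∈ Q, contradicting 111 squarefree > 1. If c = 0 then 111 = 235d^2, so 235·111 = (235d)^2 is a perfect square in Q — but 235·111 = 26085 is not a perfect square (since 235 and 111 are distinct squarefree integers). Contradiction. Hence √111 ∉ Q(√235), so x^2 - 111 stays irreducible over Q(√235) and [Q(√235, √111) : Q(√235)] = 2. By the tower law, [Q(√235, √111) : Q] = 2 · 2 = 4.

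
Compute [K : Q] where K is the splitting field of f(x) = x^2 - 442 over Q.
[K : Q] = 2

f(x) = x^2 - 442 factors as (x - √442)(x + √442). The splitting field is K = Q(√442). Since 442 is squarefree and > 1, it is not a perfect square, so x^2 - 442 is irreducible over Q and [Q(√442) : Q] = 2. Hence [K : Q] = 2.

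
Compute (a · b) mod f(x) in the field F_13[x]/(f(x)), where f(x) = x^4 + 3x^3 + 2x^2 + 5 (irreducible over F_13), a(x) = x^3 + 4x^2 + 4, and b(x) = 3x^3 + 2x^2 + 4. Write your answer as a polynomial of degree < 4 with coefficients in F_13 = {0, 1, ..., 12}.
a · b ≡ 6x^3 + 9x^2 + x + 3 (mod f(x))

Multiply in F_13[x]: a(x)·b(x) = (x^3 + 4x^2 + 4)·(3x^3 + 2x^2 + 4) = 3x^6 + x^5 + 8x^4 + 3x^3 + 11x^2 + 3. This has degree ≥ 4, so divide by f(x) over F_13: 3x^6 + x^5 + 8x^4 + 3x^3 + 11x^2 + 3 = (3x^2 + 5x)·(x^4 + 3x^3 + 2x^2 + 5) + (6x^3 + 9x^2 + x + 3). Hence a·b ≡ 6x^3 + 9x^2 + x + 3 (mod f). (F_13[x]/(f) is a field with 13^4 = 28561 elements since f is irreducible of degree 4.)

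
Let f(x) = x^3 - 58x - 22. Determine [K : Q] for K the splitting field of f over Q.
[K : Q] = 6

By the rational root test, any rational root of the monic integer polynomial f(x) = x^3 - 58x - 22 must be an integer dividing the constant term -22, i.e. one of ±{1, 2, 11, 22}. Evaluating: f(1) = -79, f(-1) = 35, f(2) = -130, f(-2) = 86, f(11) = 671, f(-11) = -715, f(22) = 9350, f(-22) = -9394; none is 0, so f has no rational root and is therefore irreducible over Q (a cubic with no linear factor over a field is irreducible). For an irreducible cubic, the Galois group is A_3 or S_3 according as the discriminant disc(f) = -4a^3 - 27b^2 = -4·(-58)^3 - 27·(-22)^2 = 767380 is or is not a square in Q. Here disc(f) = 767380 is not a perfect square in Q, so the Galois group of f over Q is not contained in A_3 and must be all of S_3. The splitting field has degree |S_3| = 6 over Q, so [K : Q] = 6.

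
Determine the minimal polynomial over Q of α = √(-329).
m_α(x) = x^2 + 329

α satisfies α^2 + 329 = 0, so x^2 + 329 annihilates α. Since d = -329 is squarefree and ≠ 1, it is not a perfect square in Q, so x^2 + 329 has no rational root and is therefore irreducible over Q (a degree-2 polynomial over a field is irreducible iff it has no root). Hence m_α(x) = x^2 + 329.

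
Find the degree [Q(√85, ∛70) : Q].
[Q(√85, ∛70) : Q] = 6

Let L = Q(√85, ∛70). Since Q(√85) ⊂ L and [Q(√85):Q] = 2, the tower law gives 2 | [L:Q]. Likewise Q(∛70) ⊂ L with [Q(∛70):Q] = 3 (because 70 is not a perfect cube), so 3 | [L:Q]. As gcd(2,3) = 1, [L:Q] is divisible by 6. Conversely L is generated over Q by √85 and ∛70, so [L:Q] ≤ 2·3 = 6. Therefore [Q(√85, ∛70) : Q] = 6.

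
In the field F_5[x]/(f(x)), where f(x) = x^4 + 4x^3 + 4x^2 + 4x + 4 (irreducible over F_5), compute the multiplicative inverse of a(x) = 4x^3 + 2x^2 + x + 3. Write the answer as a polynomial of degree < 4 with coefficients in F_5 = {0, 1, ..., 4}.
a(x)^(-1) ≡ 4x^3 + 2x + 3 (mod f(x))

Since f is irreducible over F_5, F_5[x]/(f) is a field and a(x) ≠ 0 has an inverse. Apply the extended Euclidean algorithm to f(x) and a(x) in F_5[x]: f(x) = (4x + 4)·a(x) + (2x^2 + 3x + 2);  a(x) = (2x + 3)·(2x^2 + 3x + 2) + (3x + 2);  (2x^2 + 3x + 2) = (4x)·(3x + 2) + (2). The last nonzero remainder is the constant 2 = gcd(f, a) in F_5. Back-substituting through the division chain expresses 2 = s(x)·a(x) + t(x)·f(x) with s(x) ≡ 3x^3 + 4x + 1 (mod f), so (3x^3 + 4x + 1)·a(x) ≡ 2 (mod f). Multiplying by 2^(-1) ≡ 3 in F_5 gives a(x)^(-1) ≡ 3·(3x^3 + 4x + 1) ≡ 4x^3 + 2x + 3 (mod f). Check: (4x^3 + 2x^2 + x + 3)·(4x^3 + 2x + 3) = x^6 + 3x^5 + 2x^4 + 3x^3 + 3x^2 + 4x + 4 ≡ 1 (mod x^4 + 4x^3 + 4x^2 + 4x + 4).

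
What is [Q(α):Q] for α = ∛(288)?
[Q(α):Q] = 3

The minimal polynomial of α is x^3 - 288, irreducible over Q since 288 is not a perfect cube (so x^3 - 288 has no rational root). Hence [Q(α):Q] = deg(m_α) = 3.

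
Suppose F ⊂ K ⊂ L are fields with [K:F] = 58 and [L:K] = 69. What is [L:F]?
[L:F] = 4002

The tower law says that for any tower of field extensions F ⊂ K ⊂ L with finite degrees, [L:F] = [L:K] · [K:F]. Here this gives [L:F] = 69 · 58 = 4002.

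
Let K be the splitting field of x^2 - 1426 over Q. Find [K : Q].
[K : Q] = 2

f(x) = x^2 - 1426 factors as (x - √1426)(x + √1426). The splitting field is K = Q(√1426). Since 1426 is squarefree and > 1, it is not a perfect square, so x^2 - 1426 is irreducible over Q and [Q(√1426) : Q] = 2. Hence [K : Q] = 2.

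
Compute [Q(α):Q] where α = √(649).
[Q(α):Q] = 2

[Q(α):Q] equals the degree of the minimal polynomial of α. Here α^2 = 649 and x^2 - 649 is irreducible (d = 649 is squarefree, ≠ 1, hence not a square), so deg(m_α) = 2. Thus [Q(α):Q] = 2.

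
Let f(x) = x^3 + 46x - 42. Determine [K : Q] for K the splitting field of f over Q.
[K : Q] = 6

By the rational root test, any rational root of the monic integer polynomial f(x) = x^3 + 46x - 42 must be an integer dividing the constant term -42, i.e. one of ±{1, 2, 3, 6, 7, 14, 21, 42}. Evaluating: f(1) = 5, f(-1) = -89, f(2) = 58, f(-2) = -142, f(3) = 123, f(-3) = -207, f(6) = 450, f(-6) = -534, f(7) = 623, f(-7) = -707, f(14) = 3346, f(-14) = -3430, f(21) = 10185, f(-21) = -10269, f(42) = 75978, f(-42) = -76062; none is 0, so f has no rational root and is therefore irreducible over Q (a cubic with no linear factor over a field is irreducible). For an irreducible cubic, the Galois group is A_3 or S_3 according as the discriminant disc(f) = -4a^3 - 27b^2 = -4·(46)^3 - 27·(-42)^2 = -436972 is or is not a square in Q. Here disc(f) = -436972 is not a perfect square in Q, so the Galois group of f over Q is not contained in A_3 and must be all of S_3. The splitting field has degree |S_3| = 6 over Q, so [K : Q] = 6.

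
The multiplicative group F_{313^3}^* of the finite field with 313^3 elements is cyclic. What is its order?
|F_{313^3}^*| = 30664296

F_{313^3} has 313^3 = 30664297 elements; its multiplicative group consists of all nonzero elements, so |F_{313^3}^*| = 30664297 - 1 = 30664296. (It is cyclic since any finite subgroup of the multiplicative group of a field is cyclic.)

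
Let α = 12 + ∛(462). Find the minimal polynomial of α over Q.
m_α(x) = x^3 - 36x^2 + 432x - 2190

Set β = α - 12 = ∛(462), so β^3 = 462. Then (α - 12)^3 - 462 = 0, i.e. α is a root of g(x) = (x - 12)^3 - 462 = x^3 - 36x^2 + 432x - 2190. Since g(x) = h(x - 12) where h(x) = x^3 - 462, and h is irreducible over Q (because 462 is not a perfect cube, so h has no rational root, and a monic cubic with no rational root is irreducible), g is also irreducible (irreducibility is preserved under the substitution x → x - 12). Hence m_α(x) = x^3 - 36x^2 + 432x - 2190.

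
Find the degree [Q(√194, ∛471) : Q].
[Q(√194, ∛471) : Q] = 6

Let L = Q(√194, ∛471). Since Q(√194) ⊂ L and [Q(√194):Q] = 2, the tower law gives 2 | [L:Q]. Likewise Q(∛471) ⊂ L with [Q(∛471):Q] = 3 (because 471 is not a perfect cube), so 3 | [L:Q]. As gcd(2,3) = 1, [L:Q] is divisible by 6. Conversely L is generated over Q by √194 and ∛471, so [L:Q] ≤ 2·3 = 6. Therefore [Q(√194, ∛471) : Q] = 6.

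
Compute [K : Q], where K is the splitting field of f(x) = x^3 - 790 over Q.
[K : Q] = 6

The roots of x^3 - 790 are ∛790, ω∛790, ω^2∛790 where ω = e^(2πi/3) is a primitive cube root of unity, so K = Q(∛790, ω). Now [Q(∛790):Q] = 3 (since 790 is not a perfect cube, x^3 - 790 is irreducible) and [Q(ω):Q] = 2. Both 2 and 3 divide [K:Q], and [K:Q] ≤ 3·2 = 6, so [K:Q] = 6. (Equivalently: Q(∛790) ⊂ R but ω ∉ R, so [K : Q(∛790)] = 2.)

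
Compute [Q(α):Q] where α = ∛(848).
[Q(α):Q] = 3

The minimal polynomial of α is x^3 - 848, irreducible over Q since 848 is not a perfect cube (so x^3 - 848 has no rational root). Hence [Q(α):Q] = deg(m_α) = 3.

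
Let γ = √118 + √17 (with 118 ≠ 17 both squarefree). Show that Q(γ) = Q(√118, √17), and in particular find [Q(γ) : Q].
[Q(γ) : Q] = 4 (equivalently, Q(γ) = Q(√118, √17))

Obviously Q(γ) ⊆ Q(√118, √17), and [Q(√118, √17):Q] = 4 (since 118, 17 are distinct squarefree integers > 1 with 2006 not a perfect square). To show equality we compute the minimal polynomial of γ. From γ = √118 + √17: γ^2 = 118 + 2√(2006) + 17 = 135 + 2√(2006), so γ^2 - 135 = 2√(2006); squaring, (γ^2 - 135)^2 = 4·2006, i.e. γ^4 - 270γ^2 + 18225 - 8024 = 0, i.e. γ^4 - 270γ^2 + 10201 = 0. So γ is a root of x^4 - 270x^2 + 10201. This polynomial is irreducible over Q: it has no rational root (each ±√118 ± √17 is irrational), and any factorization into two quadratics over Q would force √(2006) ∈ Q (pairing opposite roots) or √118, √17 ∈ Q (other pairings), all impossible. Hence [Q(γ):Q] = 4 = [Q(√118, √17):Q], so Q(γ) = Q(√118, √17).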